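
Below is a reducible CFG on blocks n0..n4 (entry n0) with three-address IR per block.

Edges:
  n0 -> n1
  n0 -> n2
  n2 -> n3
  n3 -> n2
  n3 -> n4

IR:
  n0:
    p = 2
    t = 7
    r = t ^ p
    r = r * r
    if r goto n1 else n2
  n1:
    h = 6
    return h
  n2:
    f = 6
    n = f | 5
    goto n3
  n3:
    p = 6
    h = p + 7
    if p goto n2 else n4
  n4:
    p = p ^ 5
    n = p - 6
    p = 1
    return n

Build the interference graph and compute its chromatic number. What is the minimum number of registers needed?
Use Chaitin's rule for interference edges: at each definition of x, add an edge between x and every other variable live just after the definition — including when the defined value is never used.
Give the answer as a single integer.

Block summaries:
  n0: def={p,r,t} ue=∅
  n1: def={h} ue=∅
  n2: def={f,n} ue=∅
  n3: def={h,p} ue=∅
  n4: def={n,p} ue={p}

Liveness:
  n0: in=∅ out=∅
  n1: in=∅ out=∅
  n2: in=∅ out=∅
  n3: in=∅ out={p}
  n4: in={p} out=∅

Interfere edges:
  f↔∅
  h↔{p}
  n↔{p}
  p↔{h,n,t}
  r↔∅
  t↔{p}

Registers:
  clique {h,p} ⇒ need ≥ 2
  assign f→c0 h→c1 n→c1 p→c0 r→c0 t→c1 — no edge inside a register ⇒ χ ≤ 2
  χ = 2

Answer: 2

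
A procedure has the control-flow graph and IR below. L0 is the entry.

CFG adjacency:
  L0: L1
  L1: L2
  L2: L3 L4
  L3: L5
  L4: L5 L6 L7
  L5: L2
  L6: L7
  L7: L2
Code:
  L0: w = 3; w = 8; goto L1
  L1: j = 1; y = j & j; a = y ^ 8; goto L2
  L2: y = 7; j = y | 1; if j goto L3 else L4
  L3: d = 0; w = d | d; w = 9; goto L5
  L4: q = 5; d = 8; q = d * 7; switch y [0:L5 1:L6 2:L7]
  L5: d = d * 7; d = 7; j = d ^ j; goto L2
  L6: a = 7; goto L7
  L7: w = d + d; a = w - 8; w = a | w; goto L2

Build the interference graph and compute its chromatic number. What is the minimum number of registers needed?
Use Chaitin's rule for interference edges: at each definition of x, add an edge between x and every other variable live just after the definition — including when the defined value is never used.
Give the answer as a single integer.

Answer: 4

Analysis:
Per-block:
  L0: {w} / ∅
  L1: {a,j,y} / ∅
  L2: {j,y} / ∅
  L3: {d,w} / ∅
  L4: {d,q} / {y}
  L5: {d,j} / {d,j}
  L6: {a} / ∅
  L7: {a,w} / {d}

Liveness:
  L0 li=∅ lo=∅
  L1 li=∅ lo=∅
  L2 li=∅ lo={j,y}
  L3 li={j} lo={d,j}
  L4 li={j,y} lo={d,j}
  L5 li={d,j} lo=∅
  L6 li={d} lo={d}
  L7 li={d} lo=∅

Interference:
  a↔{d,w}
  d↔{a,j,q,w,y}
  j↔{d,q,w,y}
  q↔{d,j,y}
  w↔{a,d,j}
  y↔{d,j,q}

Chromatic number:
  clique {d,j,q,y} ⇒ need ≥ 4
  4-colouring: c0={d}  c1={a,j}  c2={q,w}  c3={y}
  χ = 4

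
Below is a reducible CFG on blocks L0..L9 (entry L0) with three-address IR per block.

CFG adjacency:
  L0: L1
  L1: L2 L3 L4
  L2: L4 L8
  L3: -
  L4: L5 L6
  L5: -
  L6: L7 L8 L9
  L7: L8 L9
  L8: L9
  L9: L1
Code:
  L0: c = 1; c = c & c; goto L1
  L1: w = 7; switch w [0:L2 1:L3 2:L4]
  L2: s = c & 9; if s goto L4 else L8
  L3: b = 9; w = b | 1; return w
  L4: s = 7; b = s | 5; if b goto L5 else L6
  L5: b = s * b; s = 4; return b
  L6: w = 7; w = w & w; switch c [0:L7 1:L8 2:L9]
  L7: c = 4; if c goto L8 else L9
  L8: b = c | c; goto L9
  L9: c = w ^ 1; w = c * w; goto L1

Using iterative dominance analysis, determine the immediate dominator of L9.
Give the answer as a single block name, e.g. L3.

Answer: L1

Working:
idom tree: L1←L0 L2←L1 L3←L1 L4←L1 L5←L4 L6←L4 L7←L6 L8←L1 L9←L1
Dom∩ at merges:
  L1: preds {L0,L9}: {L0} ∩ {L0,L1,L9} = {L0}; idom=L0
  L4: preds {L1,L2}: {L0,L1} ∩ {L0,L1,L2} = {L0,L1}; idom=L1
  L8: preds {L2,L6,L7}: {L0,L1,L2} ∩ {L0,L1,L4,L6} ∩ {L0,L1,L4,L6,L7} = {L0,L1}; idom=L1
  L9: preds {L6,L7,L8}: {L0,L1,L4,L6} ∩ {L0,L1,L4,L6,L7} ∩ {L0,L1,L8} = {L0,L1}; idom=L1

idom(L9) = L1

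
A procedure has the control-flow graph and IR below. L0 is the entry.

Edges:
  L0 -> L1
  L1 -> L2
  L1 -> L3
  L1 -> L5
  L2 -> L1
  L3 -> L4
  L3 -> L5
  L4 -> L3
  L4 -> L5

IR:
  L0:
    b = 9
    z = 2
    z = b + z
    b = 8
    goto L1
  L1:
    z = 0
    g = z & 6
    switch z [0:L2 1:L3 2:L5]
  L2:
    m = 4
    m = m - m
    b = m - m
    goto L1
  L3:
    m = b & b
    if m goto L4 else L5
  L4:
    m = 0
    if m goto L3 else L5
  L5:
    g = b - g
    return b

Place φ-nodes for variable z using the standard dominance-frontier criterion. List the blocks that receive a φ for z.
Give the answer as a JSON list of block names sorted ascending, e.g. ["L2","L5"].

Answer: ["L1"]

Analysis:
idom tree: L1←L0 L2←L1 L3←L1 L4←L3 L5←L1
Dom∩ at merges:
  L1: preds {L0,L2}: {L0} ∩ {L0,L1,L2} = {L0}; idom=L0
  L3: preds {L1,L4}: {L0,L1} ∩ {L0,L1,L3,L4} = {L0,L1}; idom=L1
  L5: preds {L1,L3,L4}: {L0,L1} ∩ {L0,L1,L3} ∩ {L0,L1,L3,L4} = {L0,L1}; idom=L1

Frontier:
  L1←L0: walk · to L0
  L1←L2: walk L2→L1 to L0
  L3←L1: walk · to L1
  L3←L4: walk L4→L3 to L1
  L5←L1: walk · to L1
  L5←L3: walk L3 to L1
  L5←L4: walk L4→L3 to L1
  L0: DF=∅
  L1: DF={L1}
  L2: DF={L1}
  L3: DF={L3,L5}
  L4: DF={L3,L5}
  L5: DF=∅

φ for z: defs {L0,L1}
  DF⁺ = {L1}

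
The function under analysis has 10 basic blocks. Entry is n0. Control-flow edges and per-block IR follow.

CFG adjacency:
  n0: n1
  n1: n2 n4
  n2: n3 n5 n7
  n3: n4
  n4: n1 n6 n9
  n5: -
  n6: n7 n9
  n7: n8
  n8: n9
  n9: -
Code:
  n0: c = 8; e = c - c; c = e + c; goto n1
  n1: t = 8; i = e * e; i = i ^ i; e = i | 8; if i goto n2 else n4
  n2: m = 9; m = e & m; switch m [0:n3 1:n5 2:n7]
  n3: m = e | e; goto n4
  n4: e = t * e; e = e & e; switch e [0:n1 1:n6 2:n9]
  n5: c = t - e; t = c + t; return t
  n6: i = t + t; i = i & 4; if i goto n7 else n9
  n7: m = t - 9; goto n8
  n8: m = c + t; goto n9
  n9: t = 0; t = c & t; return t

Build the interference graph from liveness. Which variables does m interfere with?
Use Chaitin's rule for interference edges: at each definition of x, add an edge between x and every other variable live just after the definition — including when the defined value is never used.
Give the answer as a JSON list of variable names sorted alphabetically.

Answer: ["c", "e", "t"]

Derivation:
Block summaries:
  n0: {c,e} / ∅
  n1: {e,i,t} / {e}
  n2: {m} / {e}
  n3: {m} / {e}
  n4: {e} / {e,t}
  n5: {c,t} / {e,t}
  n6: {i} / {t}
  n7: {m} / {t}
  n8: {m} / {c,t}
  n9: {t} / {c}

Backward fixpoint:
  live n0: ∅→{c,e}
  live n1: {c,e}→{c,e,t}
  live n2: {c,e,t}→{c,e,t}
  live n3: {c,e,t}→{c,e,t}
  live n4: {c,e,t}→{c,e,t}
  live n5: {e,t}→∅
  live n6: {c,t}→{c,t}
  live n7: {c,t}→{c,t}
  live n8: {c,t}→{c}
  live n9: {c}→∅

Interfere edges:
  c↔{e,i,m,t}
  e↔{c,i,m,t}
  i↔{c,e,t}
  m↔{c,e,t}
  t↔{c,e,i,m}

N(m) = ["c", "e", "t"]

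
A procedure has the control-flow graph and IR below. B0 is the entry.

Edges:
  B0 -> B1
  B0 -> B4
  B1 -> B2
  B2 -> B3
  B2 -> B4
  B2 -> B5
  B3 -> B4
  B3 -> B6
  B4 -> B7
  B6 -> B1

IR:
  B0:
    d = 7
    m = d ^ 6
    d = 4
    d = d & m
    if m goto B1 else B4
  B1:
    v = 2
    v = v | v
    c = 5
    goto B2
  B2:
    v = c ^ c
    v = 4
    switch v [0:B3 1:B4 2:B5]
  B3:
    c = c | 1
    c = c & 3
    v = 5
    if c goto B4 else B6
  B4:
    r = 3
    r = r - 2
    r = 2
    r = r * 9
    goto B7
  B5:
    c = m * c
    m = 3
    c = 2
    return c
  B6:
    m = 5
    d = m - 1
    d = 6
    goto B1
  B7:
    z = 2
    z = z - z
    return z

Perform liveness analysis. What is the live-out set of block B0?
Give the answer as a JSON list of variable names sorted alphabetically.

def/use:
  B0: {d,m} / ∅
  B1: {c,v} / ∅
  B2: {v} / {c}
  B3: {c,v} / {c}
  B4: {r} / ∅
  B5: {c,m} / {c,m}
  B6: {d,m} / ∅
  B7: {z} / ∅

Live sets:
  live B0: ∅→{m}
  live B1: {m}→{c,m}
  live B2: {c,m}→{c,m}
  live B3: {c}→∅
  live B4: ∅→∅
  live B5: {c,m}→∅
  live B6: ∅→{m}
  live B7: ∅→∅

live-out(B0) = ["m"]

Answer: ["m"]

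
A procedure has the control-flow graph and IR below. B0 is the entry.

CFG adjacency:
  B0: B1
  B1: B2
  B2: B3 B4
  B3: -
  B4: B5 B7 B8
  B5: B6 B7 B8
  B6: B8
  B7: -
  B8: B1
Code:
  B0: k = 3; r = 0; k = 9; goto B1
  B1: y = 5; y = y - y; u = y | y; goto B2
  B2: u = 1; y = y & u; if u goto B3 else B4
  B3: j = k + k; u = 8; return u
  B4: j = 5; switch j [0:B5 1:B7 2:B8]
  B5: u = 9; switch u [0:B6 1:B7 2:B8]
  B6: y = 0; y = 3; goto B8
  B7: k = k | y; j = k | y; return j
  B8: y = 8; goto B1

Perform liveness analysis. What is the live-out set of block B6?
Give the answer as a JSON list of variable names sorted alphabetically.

def/use:
  B0: {k,r} / ∅
  B1: {u,y} / ∅
  B2: {u,y} / {y}
  B3: {j,u} / {k}
  B4: {j} / ∅
  B5: {u} / ∅
  B6: {y} / ∅
  B7: {j,k} / {k,y}
  B8: {y} / ∅

Backward fixpoint:
  live B0: ∅→{k}
  live B1: {k}→{k,y}
  live B2: {k,y}→{k,y}
  live B3: {k}→∅
  live B4: {k,y}→{k,y}
  live B5: {k,y}→{k,y}
  live B6: {k}→{k}
  live B7: {k,y}→∅
  live B8: {k}→{k}

live-out(B6) = ["k"]

Answer: ["k"]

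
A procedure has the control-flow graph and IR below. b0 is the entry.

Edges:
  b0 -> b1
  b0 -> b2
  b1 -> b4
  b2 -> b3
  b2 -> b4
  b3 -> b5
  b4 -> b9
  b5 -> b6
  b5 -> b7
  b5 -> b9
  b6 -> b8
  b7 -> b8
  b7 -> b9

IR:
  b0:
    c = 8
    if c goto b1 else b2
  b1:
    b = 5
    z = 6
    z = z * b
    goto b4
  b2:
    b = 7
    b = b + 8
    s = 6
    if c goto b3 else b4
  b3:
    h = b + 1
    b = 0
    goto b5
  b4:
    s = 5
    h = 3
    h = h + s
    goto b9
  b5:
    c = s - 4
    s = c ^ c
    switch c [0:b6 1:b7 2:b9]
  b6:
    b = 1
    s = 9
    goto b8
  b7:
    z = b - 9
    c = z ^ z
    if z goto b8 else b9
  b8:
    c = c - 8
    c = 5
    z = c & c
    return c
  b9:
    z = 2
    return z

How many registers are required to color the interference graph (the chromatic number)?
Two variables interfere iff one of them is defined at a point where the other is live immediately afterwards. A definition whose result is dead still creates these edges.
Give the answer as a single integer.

Answer: 3

Working:
Block summaries:
  b0 def {c} use ∅
  b1 def {b,z} use ∅
  b2 def {b,s} use {c}
  b3 def {b,h} use {b}
  b4 def {h,s} use ∅
  b5 def {c,s} use {s}
  b6 def {b,s} use ∅
  b7 def {c,z} use {b}
  b8 def {c,z} use {c}
  b9 def {z} use ∅

Liveness:
  live b0: ∅→{c}
  live b1: ∅→∅
  live b2: {c}→{b,s}
  live b3: {b,s}→{b,s}
  live b4: ∅→∅
  live b5: {b,s}→{b,c}
  live b6: {c}→{c}
  live b7: {b}→{c}
  live b8: {c}→∅
  live b9: ∅→∅

Conflict graph:
  b↔{c,s,z}
  c↔{b,s,z}
  h↔{s}
  s↔{b,c,h}
  z↔{b,c}

Colouring:
  lower bound: {b,c,s} mutually conflict ⇒ χ ≥ 3
  3-colouring: R0={b,h}  R1={c}  R2={s,z}
  χ = 3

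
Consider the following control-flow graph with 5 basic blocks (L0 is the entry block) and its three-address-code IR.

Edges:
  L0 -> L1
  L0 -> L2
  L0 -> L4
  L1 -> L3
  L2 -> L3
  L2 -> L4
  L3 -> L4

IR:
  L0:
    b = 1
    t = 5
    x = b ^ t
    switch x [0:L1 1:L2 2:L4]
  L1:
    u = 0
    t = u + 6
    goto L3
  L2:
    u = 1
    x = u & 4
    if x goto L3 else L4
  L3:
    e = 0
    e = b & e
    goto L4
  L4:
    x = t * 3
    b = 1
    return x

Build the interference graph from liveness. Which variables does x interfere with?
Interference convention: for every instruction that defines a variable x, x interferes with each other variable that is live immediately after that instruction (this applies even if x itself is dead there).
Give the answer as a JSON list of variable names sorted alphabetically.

Answer: ["b", "t"]

Working:
def/use:
  L0: {b,t,x} / ∅
  L1: {t,u} / ∅
  L2: {u,x} / ∅
  L3: {e} / {b}
  L4: {b,x} / {t}

Liveness:
  L0 li=∅ lo={b,t}
  L1 li={b} lo={b,t}
  L2 li={b,t} lo={b,t}
  L3 li={b,t} lo={t}
  L4 li={t} lo=∅

Interfere edges:
  b: {e,t,u,x}
  e: {b,t}
  t: {b,e,u,x}
  u: {b,t}
  x: {b,t}

N(x) = ["b", "t"]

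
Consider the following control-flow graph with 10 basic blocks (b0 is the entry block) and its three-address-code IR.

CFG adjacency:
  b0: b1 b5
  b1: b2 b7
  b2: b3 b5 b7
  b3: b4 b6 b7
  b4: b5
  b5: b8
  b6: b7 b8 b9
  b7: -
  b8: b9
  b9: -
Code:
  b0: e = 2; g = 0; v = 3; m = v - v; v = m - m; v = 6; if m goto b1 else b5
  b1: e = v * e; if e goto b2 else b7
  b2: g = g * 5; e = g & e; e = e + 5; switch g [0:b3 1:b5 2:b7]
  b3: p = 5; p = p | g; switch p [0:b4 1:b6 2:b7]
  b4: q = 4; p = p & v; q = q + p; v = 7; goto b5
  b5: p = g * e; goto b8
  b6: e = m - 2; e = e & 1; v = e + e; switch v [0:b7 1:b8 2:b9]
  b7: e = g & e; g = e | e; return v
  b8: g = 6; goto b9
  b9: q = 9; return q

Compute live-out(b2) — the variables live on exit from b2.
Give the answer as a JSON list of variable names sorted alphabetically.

Block summaries:
  b0: {e,g,m,v} / ∅
  b1: {e} / {e,v}
  b2: {e,g} / {e,g}
  b3: {p} / {g}
  b4: {p,q,v} / {p,v}
  b5: {p} / {e,g}
  b6: {e,v} / {m}
  b7: {e,g} / {e,g,v}
  b8: {g} / ∅
  b9: {q} / ∅

Live sets:
  b0: in=∅ out={e,g,m,v}
  b1: in={e,g,m,v} out={e,g,m,v}
  b2: in={e,g,m,v} out={e,g,m,v}
  b3: in={e,g,m,v} out={e,g,m,p,v}
  b4: in={e,g,p,v} out={e,g}
  b5: in={e,g} out=∅
  b6: in={g,m} out={e,g,v}
  b7: in={e,g,v} out=∅
  b8: in=∅ out=∅
  b9: in=∅ out=∅

live-out(b2) = ["e", "g", "m", "v"]

Answer: ["e", "g", "m", "v"]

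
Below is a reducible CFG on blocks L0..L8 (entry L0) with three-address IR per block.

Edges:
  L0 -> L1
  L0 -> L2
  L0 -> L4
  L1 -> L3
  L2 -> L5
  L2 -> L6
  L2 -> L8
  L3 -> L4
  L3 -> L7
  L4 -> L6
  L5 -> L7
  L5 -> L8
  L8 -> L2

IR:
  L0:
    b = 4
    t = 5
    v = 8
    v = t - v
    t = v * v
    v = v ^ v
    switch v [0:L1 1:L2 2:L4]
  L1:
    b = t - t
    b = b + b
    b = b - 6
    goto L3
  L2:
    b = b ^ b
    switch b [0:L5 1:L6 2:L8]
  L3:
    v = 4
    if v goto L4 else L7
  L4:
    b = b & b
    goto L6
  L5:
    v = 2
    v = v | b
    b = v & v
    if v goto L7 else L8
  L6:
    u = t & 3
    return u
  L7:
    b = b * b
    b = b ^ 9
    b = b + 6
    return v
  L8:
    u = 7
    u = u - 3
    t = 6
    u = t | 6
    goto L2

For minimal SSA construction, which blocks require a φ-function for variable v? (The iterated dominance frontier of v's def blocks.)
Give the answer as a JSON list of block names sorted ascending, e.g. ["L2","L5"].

Answer: ["L2", "L4", "L6", "L7", "L8"]

Working:
idom tree: L1←L0 L2←L0 L3←L1 L4←L0 L5←L2 L6←L0 L7←L0 L8←L2
Join-block Dom:
  L2: preds {L0,L8}: {L0} ∩ {L0,L2,L8} = {L0}; idom=L0
  L4: preds {L0,L3}: {L0} ∩ {L0,L1,L3} = {L0}; idom=L0
  L6: preds {L2,L4}: {L0,L2} ∩ {L0,L4} = {L0}; idom=L0
  L7: preds {L3,L5}: {L0,L1,L3} ∩ {L0,L2,L5} = {L0}; idom=L0
  L8: preds {L2,L5}: {L0,L2} ∩ {L0,L2,L5} = {L0,L2}; idom=L2

DF derivation:
  join L2 pred L0: · stop@L0
  join L2 pred L8: L8→L2 stop@L0
  join L4 pred L0: · stop@L0
  join L4 pred L3: L3→L1 stop@L0
  join L6 pred L2: L2 stop@L0
  join L6 pred L4: L4 stop@L0
  join L7 pred L3: L3→L1 stop@L0
  join L7 pred L5: L5→L2 stop@L0
  join L8 pred L2: · stop@L2
  join L8 pred L5: L5 stop@L2
  DF(L0)=∅
  DF(L1)={L4,L7}
  DF(L2)={L2,L6,L7}
  DF(L3)={L4,L7}
  DF(L4)={L6}
  DF(L5)={L7,L8}
  DF(L6)=∅
  DF(L7)=∅
  DF(L8)={L2}

φ for v: defs {L0,L3,L5}
  DF⁺ = {L2,L4,L6,L7,L8}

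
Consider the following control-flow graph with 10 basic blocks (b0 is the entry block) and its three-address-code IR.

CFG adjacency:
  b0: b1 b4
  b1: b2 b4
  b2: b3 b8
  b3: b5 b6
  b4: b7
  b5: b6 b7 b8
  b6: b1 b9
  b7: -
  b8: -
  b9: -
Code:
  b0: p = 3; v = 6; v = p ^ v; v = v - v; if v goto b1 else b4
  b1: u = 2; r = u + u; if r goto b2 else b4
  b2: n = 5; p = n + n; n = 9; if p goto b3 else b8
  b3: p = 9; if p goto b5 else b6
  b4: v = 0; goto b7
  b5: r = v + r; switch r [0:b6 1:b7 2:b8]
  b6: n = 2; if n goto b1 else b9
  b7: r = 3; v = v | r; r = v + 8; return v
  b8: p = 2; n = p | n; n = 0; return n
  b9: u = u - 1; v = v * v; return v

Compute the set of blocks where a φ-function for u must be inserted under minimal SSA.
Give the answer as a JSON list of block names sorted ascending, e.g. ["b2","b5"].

idom tree: b1←b0 b2←b1 b3←b2 b4←b0 b5←b3 b6←b3 b7←b0 b8←b2 b9←b6
Dom at joins:
  b1: preds {b0,b6}: {b0} ∩ {b0,b1,b2,b3,b6} = {b0}; idom=b0
  b4: preds {b0,b1}: {b0} ∩ {b0,b1} = {b0}; idom=b0
  b6: preds {b3,b5}: {b0,b1,b2,b3} ∩ {b0,b1,b2,b3,b5} = {b0,b1,b2,b3}; idom=b3
  b7: preds {b4,b5}: {b0,b4} ∩ {b0,b1,b2,b3,b5} = {b0}; idom=b0
  b8: preds {b2,b5}: {b0,b1,b2} ∩ {b0,b1,b2,b3,b5} = {b0,b1,b2}; idom=b2

Frontier:
  b1←b0: walk · to b0
  b1←b6: walk b6→b3→b2→b1 to b0
  b4←b0: walk · to b0
  b4←b1: walk b1 to b0
  b6←b3: walk · to b3
  b6←b5: walk b5 to b3
  b7←b4: walk b4 to b0
  b7←b5: walk b5→b3→b2→b1 to b0
  b8←b2: walk · to b2
  b8←b5: walk b5→b3 to b2
  DF(b0)=∅
  DF(b1)={b1,b4,b7}
  DF(b2)={b1,b7}
  DF(b3)={b1,b7,b8}
  DF(b4)={b7}
  DF(b5)={b6,b7,b8}
  DF(b6)={b1}
  DF(b7)=∅
  DF(b8)=∅
  DF(b9)=∅

φ for u: defs {b1,b9}
  DF⁺ = {b1,b4,b7}

Answer: ["b1", "b4", "b7"]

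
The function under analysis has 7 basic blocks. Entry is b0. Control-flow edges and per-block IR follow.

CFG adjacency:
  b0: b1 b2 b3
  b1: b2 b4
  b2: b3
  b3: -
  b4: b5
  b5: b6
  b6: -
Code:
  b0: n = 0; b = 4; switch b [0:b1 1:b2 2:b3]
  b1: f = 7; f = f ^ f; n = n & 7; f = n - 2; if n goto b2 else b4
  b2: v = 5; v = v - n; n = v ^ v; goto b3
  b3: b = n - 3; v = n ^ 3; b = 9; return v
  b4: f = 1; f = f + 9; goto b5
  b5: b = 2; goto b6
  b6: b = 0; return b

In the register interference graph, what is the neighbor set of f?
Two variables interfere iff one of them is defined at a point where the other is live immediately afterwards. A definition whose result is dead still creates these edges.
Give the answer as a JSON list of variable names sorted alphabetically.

def/use:
  b0: def={b,n} ue=∅
  b1: def={f,n} ue={n}
  b2: def={n,v} ue={n}
  b3: def={b,v} ue={n}
  b4: def={f} ue=∅
  b5: def={b} ue=∅
  b6: def={b} ue=∅

Backward fixpoint:
  b0: in=∅ out={n}
  b1: in={n} out={n}
  b2: in={n} out={n}
  b3: in={n} out=∅
  b4: in=∅ out=∅
  b5: in=∅ out=∅
  b6: in=∅ out=∅

Interfere edges:
  b: {n,v}
  f: {n}
  n: {b,f,v}
  v: {b,n}

N(f) = ["n"]

Answer: ["n"]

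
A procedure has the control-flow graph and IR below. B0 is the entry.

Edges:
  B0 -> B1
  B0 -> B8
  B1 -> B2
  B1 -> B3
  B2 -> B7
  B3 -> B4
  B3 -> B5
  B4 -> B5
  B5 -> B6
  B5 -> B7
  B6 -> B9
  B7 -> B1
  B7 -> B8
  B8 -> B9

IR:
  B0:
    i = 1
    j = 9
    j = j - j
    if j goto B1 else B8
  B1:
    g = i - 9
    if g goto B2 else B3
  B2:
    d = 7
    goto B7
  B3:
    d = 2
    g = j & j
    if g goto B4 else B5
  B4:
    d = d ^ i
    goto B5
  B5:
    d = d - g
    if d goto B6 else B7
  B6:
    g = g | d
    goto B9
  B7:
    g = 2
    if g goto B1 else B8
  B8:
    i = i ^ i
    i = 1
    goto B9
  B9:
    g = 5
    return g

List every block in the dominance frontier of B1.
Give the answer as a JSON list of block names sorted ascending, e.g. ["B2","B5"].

idom tree: B1←B0 B2←B1 B3←B1 B4←B3 B5←B3 B6←B5 B7←B1 B8←B0 B9←B0
Dom at joins:
  B1: preds {B0,B7}: {B0} ∩ {B0,B1,B7} = {B0}; idom=B0
  B5: preds {B3,B4}: {B0,B1,B3} ∩ {B0,B1,B3,B4} = {B0,B1,B3}; idom=B3
  B7: preds {B2,B5}: {B0,B1,B2} ∩ {B0,B1,B3,B5} = {B0,B1}; idom=B1
  B8: preds {B0,B7}: {B0} ∩ {B0,B1,B7} = {B0}; idom=B0
  B9: preds {B6,B8}: {B0,B1,B3,B5,B6} ∩ {B0,B8} = {B0}; idom=B0

DF derivation:
  B1←B0: walk · to B0
  B1←B7: walk B7→B1 to B0
  B5←B3: walk · to B3
  B5←B4: walk B4 to B3
  B7←B2: walk B2 to B1
  B7←B5: walk B5→B3 to B1
  B8←B0: walk · to B0
  B8←B7: walk B7→B1 to B0
  B9←B6: walk B6→B5→B3→B1 to B0
  B9←B8: walk B8 to B0
  B0: DF=∅
  B1: DF={B1,B8,B9}
  B2: DF={B7}
  B3: DF={B7,B9}
  B4: DF={B5}
  B5: DF={B7,B9}
  B6: DF={B9}
  B7: DF={B1,B8}
  B8: DF={B9}
  B9: DF=∅

DF(B1) = ["B1", "B8", "B9"]

Answer: ["B1", "B8", "B9"]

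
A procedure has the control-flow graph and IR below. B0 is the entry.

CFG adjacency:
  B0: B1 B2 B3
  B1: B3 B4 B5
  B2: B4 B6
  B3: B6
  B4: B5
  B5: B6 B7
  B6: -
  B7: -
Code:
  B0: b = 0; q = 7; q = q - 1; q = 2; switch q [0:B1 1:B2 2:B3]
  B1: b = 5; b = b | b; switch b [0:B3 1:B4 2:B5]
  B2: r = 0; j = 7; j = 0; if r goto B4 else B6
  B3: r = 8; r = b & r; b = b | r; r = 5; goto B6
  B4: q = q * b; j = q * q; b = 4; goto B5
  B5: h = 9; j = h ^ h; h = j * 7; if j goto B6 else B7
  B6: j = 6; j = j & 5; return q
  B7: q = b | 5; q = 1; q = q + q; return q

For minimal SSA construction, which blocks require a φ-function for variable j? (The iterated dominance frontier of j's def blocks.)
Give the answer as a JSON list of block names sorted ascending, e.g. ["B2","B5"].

idom tree: B1←B0 B2←B0 B3←B0 B4←B0 B5←B0 B6←B0 B7←B5
Dom∩ at merges:
  B3: preds {B0,B1}: {B0} ∩ {B0,B1} = {B0}; idom=B0
  B4: preds {B1,B2}: {B0,B1} ∩ {B0,B2} = {B0}; idom=B0
  B5: preds {B1,B4}: {B0,B1} ∩ {B0,B4} = {B0}; idom=B0
  B6: preds {B2,B3,B5}: {B0,B2} ∩ {B0,B3} ∩ {B0,B5} = {B0}; idom=B0

DF walk-up:
  join B3 pred B0: · stop@B0
  join B3 pred B1: B1 stop@B0
  join B4 pred B1: B1 stop@B0
  join B4 pred B2: B2 stop@B0
  join B5 pred B1: B1 stop@B0
  join B5 pred B4: B4 stop@B0
  join B6 pred B2: B2 stop@B0
  join B6 pred B3: B3 stop@B0
  join B6 pred B5: B5 stop@B0
  DF(B0)=∅
  DF(B1)={B3,B4,B5}
  DF(B2)={B4,B6}
  DF(B3)={B6}
  DF(B4)={B5}
  DF(B5)={B6}
  DF(B6)=∅
  DF(B7)=∅

φ for j: defs {B2,B4,B5,B6}
  DF⁺ = {B4,B5,B6}

Answer: ["B4", "B5", "B6"]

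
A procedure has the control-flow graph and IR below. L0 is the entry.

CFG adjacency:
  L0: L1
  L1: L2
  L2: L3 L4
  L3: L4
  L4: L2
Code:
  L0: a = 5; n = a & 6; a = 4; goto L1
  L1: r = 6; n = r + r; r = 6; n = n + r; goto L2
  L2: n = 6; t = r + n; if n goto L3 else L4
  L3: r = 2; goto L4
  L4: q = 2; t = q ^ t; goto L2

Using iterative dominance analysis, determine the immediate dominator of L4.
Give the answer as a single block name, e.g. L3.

Answer: L2

Analysis:
idom tree: L1←L0 L2←L1 L3←L2 L4←L2
Dom∩ at merges:
  L2: preds {L1,L4}: {L0,L1} ∩ {L0,L1,L2,L4} = {L0,L1}; idom=L1
  L4: preds {L2,L3}: {L0,L1,L2} ∩ {L0,L1,L2,L3} = {L0,L1,L2}; idom=L2

idom(L4) = L2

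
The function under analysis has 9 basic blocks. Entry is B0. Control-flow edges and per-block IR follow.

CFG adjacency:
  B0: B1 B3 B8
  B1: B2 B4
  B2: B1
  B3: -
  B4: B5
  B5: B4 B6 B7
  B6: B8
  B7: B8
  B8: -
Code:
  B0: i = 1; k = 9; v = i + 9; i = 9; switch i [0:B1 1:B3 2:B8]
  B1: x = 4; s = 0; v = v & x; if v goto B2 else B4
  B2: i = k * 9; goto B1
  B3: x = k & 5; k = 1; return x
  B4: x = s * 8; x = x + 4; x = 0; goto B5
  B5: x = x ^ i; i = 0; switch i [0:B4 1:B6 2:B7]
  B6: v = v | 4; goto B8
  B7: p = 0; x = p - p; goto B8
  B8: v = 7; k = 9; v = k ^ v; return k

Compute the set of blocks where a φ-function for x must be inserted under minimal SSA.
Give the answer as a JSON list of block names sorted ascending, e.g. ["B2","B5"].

idom tree: B1←B0 B2←B1 B3←B0 B4←B1 B5←B4 B6←B5 B7←B5 B8←B0
Join-block Dom:
  B1: preds {B0,B2}: {B0} ∩ {B0,B1,B2} = {B0}; idom=B0
  B4: preds {B1,B5}: {B0,B1} ∩ {B0,B1,B4,B5} = {B0,B1}; idom=B1
  B8: preds {B0,B6,B7}: {B0} ∩ {B0,B1,B4,B5,B6} ∩ {B0,B1,B4,B5,B7} = {B0}; idom=B0

DF derivation:
  join B1 pred B0: · stop@B0
  join B1 pred B2: B2→B1 stop@B0
  join B4 pred B1: · stop@B1
  join B4 pred B5: B5→B4 stop@B1
  join B8 pred B0: · stop@B0
  join B8 pred B6: B6→B5→B4→B1 stop@B0
  join B8 pred B7: B7→B5→B4→B1 stop@B0
  DF(B0)=∅
  DF(B1)={B1,B8}
  DF(B2)={B1}
  DF(B3)=∅
  DF(B4)={B4,B8}
  DF(B5)={B4,B8}
  DF(B6)={B8}
  DF(B7)={B8}
  DF(B8)=∅

φ for x: defs {B1,B3,B4,B5,B7}
  DF⁺ = {B1,B4,B8}

Answer: ["B1", "B4", "B8"]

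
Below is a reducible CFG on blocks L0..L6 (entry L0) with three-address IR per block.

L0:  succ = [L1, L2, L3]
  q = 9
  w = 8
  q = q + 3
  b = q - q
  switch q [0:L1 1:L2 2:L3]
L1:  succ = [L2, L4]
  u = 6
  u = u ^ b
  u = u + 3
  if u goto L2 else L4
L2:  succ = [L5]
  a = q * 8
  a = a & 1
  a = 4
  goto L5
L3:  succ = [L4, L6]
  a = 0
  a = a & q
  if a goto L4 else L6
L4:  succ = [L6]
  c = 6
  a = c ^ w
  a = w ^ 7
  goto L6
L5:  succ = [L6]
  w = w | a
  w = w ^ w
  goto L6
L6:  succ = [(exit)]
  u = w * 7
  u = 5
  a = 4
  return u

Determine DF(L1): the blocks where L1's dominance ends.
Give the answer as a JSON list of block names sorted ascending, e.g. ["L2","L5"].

Answer: ["L2", "L4"]

Derivation:
idom tree: L1←L0 L2←L0 L3←L0 L4←L0 L5←L2 L6←L0
Dom at joins:
  L2: preds {L0,L1}: {L0} ∩ {L0,L1} = {L0}; idom=L0
  L4: preds {L1,L3}: {L0,L1} ∩ {L0,L3} = {L0}; idom=L0
  L6: preds {L3,L4,L5}: {L0,L3} ∩ {L0,L4} ∩ {L0,L2,L5} = {L0}; idom=L0

Frontier:
  join L2 pred L0: · stop@L0
  join L2 pred L1: L1 stop@L0
  join L4 pred L1: L1 stop@L0
  join L4 pred L3: L3 stop@L0
  join L6 pred L3: L3 stop@L0
  join L6 pred L4: L4 stop@L0
  join L6 pred L5: L5→L2 stop@L0
  L0 → ∅
  L1 → {L2,L4}
  L2 → {L6}
  L3 → {L4,L6}
  L4 → {L6}
  L5 → {L6}
  L6 → ∅

DF(L1) = ["L2", "L4"]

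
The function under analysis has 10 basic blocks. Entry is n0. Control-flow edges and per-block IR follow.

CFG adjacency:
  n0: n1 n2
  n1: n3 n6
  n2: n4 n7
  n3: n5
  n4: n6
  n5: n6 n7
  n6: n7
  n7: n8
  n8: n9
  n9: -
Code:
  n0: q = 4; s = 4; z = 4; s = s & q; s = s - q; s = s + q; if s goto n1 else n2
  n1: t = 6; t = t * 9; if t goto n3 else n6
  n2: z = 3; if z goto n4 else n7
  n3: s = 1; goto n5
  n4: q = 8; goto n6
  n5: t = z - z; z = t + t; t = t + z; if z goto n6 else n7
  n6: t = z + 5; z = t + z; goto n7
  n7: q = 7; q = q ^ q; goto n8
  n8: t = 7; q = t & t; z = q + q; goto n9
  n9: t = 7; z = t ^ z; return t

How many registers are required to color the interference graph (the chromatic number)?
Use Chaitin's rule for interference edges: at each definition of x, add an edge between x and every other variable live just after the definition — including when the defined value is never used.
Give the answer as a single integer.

Answer: 3

Analysis:
def/use:
  n0: {q,s,z} / ∅
  n1: {t} / ∅
  n2: {z} / ∅
  n3: {s} / ∅
  n4: {q} / ∅
  n5: {t,z} / {z}
  n6: {t,z} / {z}
  n7: {q} / ∅
  n8: {q,t,z} / ∅
  n9: {t,z} / {z}

Live sets:
  n0: in=∅ out={z}
  n1: in={z} out={z}
  n2: in=∅ out={z}
  n3: in={z} out={z}
  n4: in={z} out={z}
  n5: in={z} out={z}
  n6: in={z} out=∅
  n7: in=∅ out=∅
  n8: in=∅ out={z}
  n9: in={z} out=∅

Conflict graph:
  q↔{s,z}
  s↔{q,z}
  t↔{z}
  z↔{q,s,t}

Registers:
  lower bound: {q,s,z} mutually conflict ⇒ χ ≥ 3
  3-colouring: r0={z}  r1={q,t}  r2={s}
  χ = 3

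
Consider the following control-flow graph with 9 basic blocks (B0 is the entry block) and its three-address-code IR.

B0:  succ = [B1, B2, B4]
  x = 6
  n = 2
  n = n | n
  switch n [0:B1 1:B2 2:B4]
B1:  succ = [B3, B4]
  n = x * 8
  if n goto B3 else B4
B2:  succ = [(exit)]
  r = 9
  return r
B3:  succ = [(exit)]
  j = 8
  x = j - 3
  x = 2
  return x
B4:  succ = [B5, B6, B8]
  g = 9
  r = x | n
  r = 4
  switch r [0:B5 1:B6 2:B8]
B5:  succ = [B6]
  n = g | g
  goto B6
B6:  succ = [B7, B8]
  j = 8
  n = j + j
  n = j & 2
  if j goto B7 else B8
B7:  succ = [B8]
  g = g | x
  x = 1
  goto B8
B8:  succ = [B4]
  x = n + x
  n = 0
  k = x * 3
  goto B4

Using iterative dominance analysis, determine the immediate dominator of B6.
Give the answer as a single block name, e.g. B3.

Answer: B4

Analysis:
idom tree: B1←B0 B2←B0 B3←B1 B4←B0 B5←B4 B6←B4 B7←B6 B8←B4
Join-block Dom:
  B4: preds {B0,B1,B8}: {B0} ∩ {B0,B1} ∩ {B0,B4,B8} = {B0}; idom=B0
  B6: preds {B4,B5}: {B0,B4} ∩ {B0,B4,B5} = {B0,B4}; idom=B4
  B8: preds {B4,B6,B7}: {B0,B4} ∩ {B0,B4,B6} ∩ {B0,B4,B6,B7} = {B0,B4}; idom=B4

idom(B6) = B4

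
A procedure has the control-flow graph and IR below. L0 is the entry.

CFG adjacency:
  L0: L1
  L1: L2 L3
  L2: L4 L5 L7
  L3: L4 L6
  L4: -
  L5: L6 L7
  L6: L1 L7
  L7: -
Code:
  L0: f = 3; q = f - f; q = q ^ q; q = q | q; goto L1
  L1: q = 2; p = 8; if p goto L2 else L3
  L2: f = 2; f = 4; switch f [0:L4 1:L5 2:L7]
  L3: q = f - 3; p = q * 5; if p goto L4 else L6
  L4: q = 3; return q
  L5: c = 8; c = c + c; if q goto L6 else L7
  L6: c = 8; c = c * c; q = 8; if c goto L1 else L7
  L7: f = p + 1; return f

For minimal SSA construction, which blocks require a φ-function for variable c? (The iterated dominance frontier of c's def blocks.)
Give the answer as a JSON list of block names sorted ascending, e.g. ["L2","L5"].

Answer: ["L1", "L6", "L7"]

Analysis:
idom tree: L1←L0 L2←L1 L3←L1 L4←L1 L5←L2 L6←L1 L7←L1
Join-block Dom:
  L1: preds {L0,L6}: {L0} ∩ {L0,L1,L6} = {L0}; idom=L0
  L4: preds {L2,L3}: {L0,L1,L2} ∩ {L0,L1,L3} = {L0,L1}; idom=L1
  L6: preds {L3,L5}: {L0,L1,L3} ∩ {L0,L1,L2,L5} = {L0,L1}; idom=L1
  L7: preds {L2,L5,L6}: {L0,L1,L2} ∩ {L0,L1,L2,L5} ∩ {L0,L1,L6} = {L0,L1}; idom=L1

Frontier:
  L1←L0: walk · to L0
  L1←L6: walk L6→L1 to L0
  L4←L2: walk L2 to L1
  L4←L3: walk L3 to L1
  L6←L3: walk L3 to L1
  L6←L5: walk L5→L2 to L1
  L7←L2: walk L2 to L1
  L7←L5: walk L5→L2 to L1
  L7←L6: walk L6 to L1
  L0: DF=∅
  L1: DF={L1}
  L2: DF={L4,L6,L7}
  L3: DF={L4,L6}
  L4: DF=∅
  L5: DF={L6,L7}
  L6: DF={L1,L7}
  L7: DF=∅

φ for c: defs {L5,L6}
  DF⁺ = {L1,L6,L7}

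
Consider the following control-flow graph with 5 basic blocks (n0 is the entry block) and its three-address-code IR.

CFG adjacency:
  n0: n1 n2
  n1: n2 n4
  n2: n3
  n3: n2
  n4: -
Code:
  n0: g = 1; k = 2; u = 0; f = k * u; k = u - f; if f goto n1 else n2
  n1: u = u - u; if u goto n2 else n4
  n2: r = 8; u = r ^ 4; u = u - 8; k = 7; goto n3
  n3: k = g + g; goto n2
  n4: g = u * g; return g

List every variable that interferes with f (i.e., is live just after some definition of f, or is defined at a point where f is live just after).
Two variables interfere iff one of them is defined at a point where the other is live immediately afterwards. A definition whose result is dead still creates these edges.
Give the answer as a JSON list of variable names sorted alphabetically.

Answer: ["g", "k", "u"]

Derivation:
Per-block:
  n0: {f,g,k,u} / ∅
  n1: {u} / {u}
  n2: {k,r,u} / ∅
  n3: {k} / {g}
  n4: {g} / {g,u}

Liveness:
  n0 li=∅ lo={g,u}
  n1 li={g,u} lo={g,u}
  n2 li={g} lo={g}
  n3 li={g} lo={g}
  n4 li={g,u} lo=∅

Interfere edges:
  f↔{g,k,u}
  g↔{f,k,r,u}
  k↔{f,g,u}
  r↔{g}
  u↔{f,g,k}

N(f) = ["g", "k", "u"]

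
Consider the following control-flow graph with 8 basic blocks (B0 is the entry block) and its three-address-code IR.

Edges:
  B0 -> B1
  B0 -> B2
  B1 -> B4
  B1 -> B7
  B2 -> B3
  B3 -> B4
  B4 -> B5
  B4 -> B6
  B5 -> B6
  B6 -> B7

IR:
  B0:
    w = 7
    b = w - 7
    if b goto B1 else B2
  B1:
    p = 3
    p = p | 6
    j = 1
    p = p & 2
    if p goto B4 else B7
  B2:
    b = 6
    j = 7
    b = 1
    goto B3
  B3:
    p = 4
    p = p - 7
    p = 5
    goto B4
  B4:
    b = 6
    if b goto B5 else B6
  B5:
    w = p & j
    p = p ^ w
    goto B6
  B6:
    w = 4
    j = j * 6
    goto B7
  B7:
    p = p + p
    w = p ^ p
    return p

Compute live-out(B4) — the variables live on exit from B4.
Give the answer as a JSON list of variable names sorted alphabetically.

Block summaries:
  B0: {b,w} / ∅
  B1: {j,p} / ∅
  B2: {b,j} / ∅
  B3: {p} / ∅
  B4: {b} / ∅
  B5: {p,w} / {j,p}
  B6: {j,w} / {j}
  B7: {p,w} / {p}

Liveness:
  B0: in=∅ out=∅
  B1: in=∅ out={j,p}
  B2: in=∅ out={j}
  B3: in={j} out={j,p}
  B4: in={j,p} out={j,p}
  B5: in={j,p} out={j,p}
  B6: in={j,p} out={p}
  B7: in={p} out=∅

live-out(B4) = ["j", "p"]

Answer: ["j", "p"]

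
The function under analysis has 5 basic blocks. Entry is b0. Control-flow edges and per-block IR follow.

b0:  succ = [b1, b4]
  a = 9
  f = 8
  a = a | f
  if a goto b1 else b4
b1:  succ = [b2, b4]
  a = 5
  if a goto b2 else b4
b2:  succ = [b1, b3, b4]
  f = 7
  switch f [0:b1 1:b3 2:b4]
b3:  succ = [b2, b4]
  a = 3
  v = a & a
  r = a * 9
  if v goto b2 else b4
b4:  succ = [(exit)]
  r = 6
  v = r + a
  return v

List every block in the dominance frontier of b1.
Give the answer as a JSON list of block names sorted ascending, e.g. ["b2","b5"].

idom tree: b1←b0 b2←b1 b3←b2 b4←b0
Dom at joins:
  b1: preds {b0,b2}: {b0} ∩ {b0,b1,b2} = {b0}; idom=b0
  b2: preds {b1,b3}: {b0,b1} ∩ {b0,b1,b2,b3} = {b0,b1}; idom=b1
  b4: preds {b0,b1,b2,b3}: {b0} ∩ {b0,b1} ∩ {b0,b1,b2} ∩ {b0,b1,b2,b3} = {b0}; idom=b0

DF derivation:
  b1←b0: walk · to b0
  b1←b2: walk b2→b1 to b0
  b2←b1: walk · to b1
  b2←b3: walk b3→b2 to b1
  b4←b0: walk · to b0
  b4←b1: walk b1 to b0
  b4←b2: walk b2→b1 to b0
  b4←b3: walk b3→b2→b1 to b0
  b0: DF=∅
  b1: DF={b1,b4}
  b2: DF={b1,b2,b4}
  b3: DF={b2,b4}
  b4: DF=∅

DF(b1) = ["b1", "b4"]

Answer: ["b1", "b4"]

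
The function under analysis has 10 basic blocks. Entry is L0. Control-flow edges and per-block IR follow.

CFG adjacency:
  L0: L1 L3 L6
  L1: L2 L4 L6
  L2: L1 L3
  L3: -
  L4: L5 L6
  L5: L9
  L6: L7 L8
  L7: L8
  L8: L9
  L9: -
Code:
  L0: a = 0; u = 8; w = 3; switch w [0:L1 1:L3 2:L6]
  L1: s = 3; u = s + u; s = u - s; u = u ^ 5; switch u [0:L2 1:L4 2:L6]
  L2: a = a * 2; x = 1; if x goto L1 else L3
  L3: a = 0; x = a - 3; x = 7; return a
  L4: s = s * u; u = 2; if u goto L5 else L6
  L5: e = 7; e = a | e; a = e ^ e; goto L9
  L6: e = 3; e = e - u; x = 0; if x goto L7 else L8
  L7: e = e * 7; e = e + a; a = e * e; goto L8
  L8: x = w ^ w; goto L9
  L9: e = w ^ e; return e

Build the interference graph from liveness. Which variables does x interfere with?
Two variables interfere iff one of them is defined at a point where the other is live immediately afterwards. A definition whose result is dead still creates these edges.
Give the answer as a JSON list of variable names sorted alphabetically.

Per-block:
  L0: {a,u,w} / ∅
  L1: {s,u} / {u}
  L2: {a,x} / {a}
  L3: {a,x} / ∅
  L4: {s,u} / {s,u}
  L5: {a,e} / {a}
  L6: {e,x} / {u}
  L7: {a,e} / {a,e}
  L8: {x} / {w}
  L9: {e} / {e,w}

Live sets:
  L0: in=∅ out={a,u,w}
  L1: in={a,u,w} out={a,s,u,w}
  L2: in={a,u,w} out={a,u,w}
  L3: in=∅ out=∅
  L4: in={a,s,u,w} out={a,u,w}
  L5: in={a,w} out={e,w}
  L6: in={a,u,w} out={a,e,w}
  L7: in={a,e,w} out={e,w}
  L8: in={e,w} out={e,w}
  L9: in={e,w} out=∅

Interfere edges:
  a: {e,s,u,w,x}
  e: {a,u,w,x}
  s: {a,u,w}
  u: {a,e,s,w,x}
  w: {a,e,s,u,x}
  x: {a,e,u,w}

N(x) = ["a", "e", "u", "w"]

Answer: ["a", "e", "u", "w"]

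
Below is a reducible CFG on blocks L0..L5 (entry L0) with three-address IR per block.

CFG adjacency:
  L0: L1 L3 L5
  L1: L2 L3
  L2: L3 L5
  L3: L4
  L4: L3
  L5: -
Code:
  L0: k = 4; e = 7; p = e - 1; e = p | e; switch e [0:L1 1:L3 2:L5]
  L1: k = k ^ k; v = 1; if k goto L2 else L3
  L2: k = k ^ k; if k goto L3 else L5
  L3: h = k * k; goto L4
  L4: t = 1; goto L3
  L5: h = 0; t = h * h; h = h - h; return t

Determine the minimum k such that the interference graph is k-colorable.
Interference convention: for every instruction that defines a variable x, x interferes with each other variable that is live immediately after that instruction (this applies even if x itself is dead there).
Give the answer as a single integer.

Answer: 3

Analysis:
def/use:
  L0: def={e,k,p} ue=∅
  L1: def={k,v} ue={k}
  L2: def={k} ue={k}
  L3: def={h} ue={k}
  L4: def={t} ue=∅
  L5: def={h,t} ue=∅

Live sets:
  live L0: ∅→{k}
  live L1: {k}→{k}
  live L2: {k}→{k}
  live L3: {k}→{k}
  live L4: {k}→{k}
  live L5: ∅→∅

Interference:
  e↔{k,p}
  h↔{k,t}
  k↔{e,h,p,t,v}
  p↔{e,k}
  t↔{h,k}
  v↔{k}

Registers:
  lower bound: {e,k,p} mutually conflict ⇒ χ ≥ 3
  3-colouring: R0={k}  R1={e,h,v}  R2={p,t}
  χ = 3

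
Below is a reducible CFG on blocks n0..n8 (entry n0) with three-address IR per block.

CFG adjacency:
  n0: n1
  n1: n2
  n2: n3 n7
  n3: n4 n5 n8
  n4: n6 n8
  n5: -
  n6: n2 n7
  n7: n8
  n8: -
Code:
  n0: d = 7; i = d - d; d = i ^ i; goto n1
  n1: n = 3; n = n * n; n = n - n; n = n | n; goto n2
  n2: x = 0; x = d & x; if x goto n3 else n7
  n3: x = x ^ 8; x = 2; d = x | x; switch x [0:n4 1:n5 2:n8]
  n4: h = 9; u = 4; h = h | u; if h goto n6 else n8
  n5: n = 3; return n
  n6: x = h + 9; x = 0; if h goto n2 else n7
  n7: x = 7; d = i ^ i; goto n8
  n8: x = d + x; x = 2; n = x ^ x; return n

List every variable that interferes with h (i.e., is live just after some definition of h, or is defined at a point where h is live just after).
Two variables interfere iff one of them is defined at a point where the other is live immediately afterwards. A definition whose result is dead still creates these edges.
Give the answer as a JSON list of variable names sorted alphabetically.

Answer: ["d", "i", "u", "x"]

Working:
def/use:
  n0: {d,i} / ∅
  n1: {n} / ∅
  n2: {x} / {d}
  n3: {d,x} / {x}
  n4: {h,u} / ∅
  n5: {n} / ∅
  n6: {x} / {h}
  n7: {d,x} / {i}
  n8: {n,x} / {d,x}

Liveness:
  n0 li=∅ lo={d,i}
  n1 li={d,i} lo={d,i}
  n2 li={d,i} lo={i,x}
  n3 li={i,x} lo={d,i,x}
  n4 li={d,i,x} lo={d,h,i,x}
  n5 li=∅ lo=∅
  n6 li={d,h,i} lo={d,i}
  n7 li={i} lo={d,x}
  n8 li={d,x} lo=∅

Interfere edges:
  d: {h,i,n,u,x}
  h: {d,i,u,x}
  i: {d,h,n,u,x}
  n: {d,i}
  u: {d,h,i,x}
  x: {d,h,i,u}

N(h) = ["d", "i", "u", "x"]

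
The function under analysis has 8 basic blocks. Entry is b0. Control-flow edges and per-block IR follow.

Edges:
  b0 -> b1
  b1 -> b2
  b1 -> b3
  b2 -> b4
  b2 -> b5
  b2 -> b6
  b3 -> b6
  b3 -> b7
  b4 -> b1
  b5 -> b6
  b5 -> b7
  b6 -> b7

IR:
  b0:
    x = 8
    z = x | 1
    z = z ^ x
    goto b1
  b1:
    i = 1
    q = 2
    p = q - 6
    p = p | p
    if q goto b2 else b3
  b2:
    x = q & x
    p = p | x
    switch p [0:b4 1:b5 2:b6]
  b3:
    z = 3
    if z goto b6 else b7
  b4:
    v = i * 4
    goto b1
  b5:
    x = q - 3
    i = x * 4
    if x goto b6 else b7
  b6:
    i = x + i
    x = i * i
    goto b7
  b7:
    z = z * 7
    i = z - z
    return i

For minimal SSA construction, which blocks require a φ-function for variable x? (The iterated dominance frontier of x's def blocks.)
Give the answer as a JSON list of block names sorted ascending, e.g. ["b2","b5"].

Answer: ["b1", "b6", "b7"]

Working:
idom tree: b1←b0 b2←b1 b3←b1 b4←b2 b5←b2 b6←b1 b7←b1
Dom∩ at merges:
  b1: preds {b0,b4}: {b0} ∩ {b0,b1,b2,b4} = {b0}; idom=b0
  b6: preds {b2,b3,b5}: {b0,b1,b2} ∩ {b0,b1,b3} ∩ {b0,b1,b2,b5} = {b0,b1}; idom=b1
  b7: preds {b3,b5,b6}: {b0,b1,b3} ∩ {b0,b1,b2,b5} ∩ {b0,b1,b6} = {b0,b1}; idom=b1

DF walk-up:
  join b1 pred b0: · stop@b0
  join b1 pred b4: b4→b2→b1 stop@b0
  join b6 pred b2: b2 stop@b1
  join b6 pred b3: b3 stop@b1
  join b6 pred b5: b5→b2 stop@b1
  join b7 pred b3: b3 stop@b1
  join b7 pred b5: b5→b2 stop@b1
  join b7 pred b6: b6 stop@b1
  DF(b0)=∅
  DF(b1)={b1}
  DF(b2)={b1,b6,b7}
  DF(b3)={b6,b7}
  DF(b4)={b1}
  DF(b5)={b6,b7}
  DF(b6)={b7}
  DF(b7)=∅

φ for x: defs {b0,b2,b5,b6}
  DF⁺ = {b1,b6,b7}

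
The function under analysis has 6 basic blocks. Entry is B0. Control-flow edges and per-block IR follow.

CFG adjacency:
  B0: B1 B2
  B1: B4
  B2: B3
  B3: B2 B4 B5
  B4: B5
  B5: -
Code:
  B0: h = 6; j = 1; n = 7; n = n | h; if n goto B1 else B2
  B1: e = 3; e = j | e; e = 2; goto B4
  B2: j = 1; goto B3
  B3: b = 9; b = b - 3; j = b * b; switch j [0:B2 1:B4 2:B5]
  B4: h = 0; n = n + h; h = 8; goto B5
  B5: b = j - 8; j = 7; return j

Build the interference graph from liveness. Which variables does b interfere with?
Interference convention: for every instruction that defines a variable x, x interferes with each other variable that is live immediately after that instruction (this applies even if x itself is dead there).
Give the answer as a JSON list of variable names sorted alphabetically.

Block summaries:
  B0 def {h,j,n} use ∅
  B1 def {e} use {j}
  B2 def {j} use ∅
  B3 def {b,j} use ∅
  B4 def {h,n} use {n}
  B5 def {b,j} use {j}

Liveness:
  B0: in=∅ out={j,n}
  B1: in={j,n} out={j,n}
  B2: in={n} out={n}
  B3: in={n} out={j,n}
  B4: in={j,n} out={j}
  B5: in={j} out=∅

Interference:
  b↔{n}
  e↔{j,n}
  h↔{j,n}
  j↔{e,h,n}
  n↔{b,e,h,j}

N(b) = ["n"]

Answer: ["n"]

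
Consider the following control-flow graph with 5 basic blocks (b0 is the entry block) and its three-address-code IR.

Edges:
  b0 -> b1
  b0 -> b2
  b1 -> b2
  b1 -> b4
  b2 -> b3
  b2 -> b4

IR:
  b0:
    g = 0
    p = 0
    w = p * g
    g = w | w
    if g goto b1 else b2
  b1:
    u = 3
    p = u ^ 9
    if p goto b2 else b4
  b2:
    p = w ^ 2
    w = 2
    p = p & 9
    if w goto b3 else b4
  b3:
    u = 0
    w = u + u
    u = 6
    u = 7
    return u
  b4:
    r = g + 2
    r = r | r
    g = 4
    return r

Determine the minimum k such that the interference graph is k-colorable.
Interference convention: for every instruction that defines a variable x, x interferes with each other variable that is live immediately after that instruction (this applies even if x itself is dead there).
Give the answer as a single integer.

Per-block:
  b0: {g,p,w} / ∅
  b1: {p,u} / ∅
  b2: {p,w} / {w}
  b3: {u,w} / ∅
  b4: {g,r} / {g}

Backward fixpoint:
  b0: in=∅ out={g,w}
  b1: in={g,w} out={g,w}
  b2: in={g,w} out={g}
  b3: in=∅ out=∅
  b4: in={g} out=∅

Conflict graph:
  g↔{p,r,u,w}
  p↔{g,w}
  r↔{g}
  u↔{g,w}
  w↔{g,p,u}

Registers:
  {g,p,w} pairwise interfere (3-clique) ⇒ χ ≥ 3
  3-colouring: r0={g}  r1={r,w}  r2={p,u}
  χ = 3

Answer: 3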